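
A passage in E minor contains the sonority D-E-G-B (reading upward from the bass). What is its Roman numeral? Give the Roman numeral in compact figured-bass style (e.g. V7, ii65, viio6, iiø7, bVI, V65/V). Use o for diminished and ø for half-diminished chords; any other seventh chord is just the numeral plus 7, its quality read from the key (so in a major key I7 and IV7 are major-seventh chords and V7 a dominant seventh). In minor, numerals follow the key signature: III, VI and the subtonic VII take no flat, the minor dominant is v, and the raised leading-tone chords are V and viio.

i42

Stacked in thirds the chord is E-G-B-D: a minor seventh chord on E.
E is scale degree 1 in E minor, and a minor seventh chord on that degree is written i7.
With D in the bass the chord is in third inversion, so the figured bass is 42.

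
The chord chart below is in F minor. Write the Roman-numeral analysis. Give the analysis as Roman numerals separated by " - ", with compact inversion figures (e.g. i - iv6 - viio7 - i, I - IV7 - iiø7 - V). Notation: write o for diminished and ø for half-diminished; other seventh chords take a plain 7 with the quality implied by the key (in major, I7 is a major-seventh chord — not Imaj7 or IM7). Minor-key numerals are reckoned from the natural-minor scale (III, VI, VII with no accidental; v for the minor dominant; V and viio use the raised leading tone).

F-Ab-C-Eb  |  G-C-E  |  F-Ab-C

i7 - V64 - i

F-Ab-C-Eb: minor seventh chord on F = scale degree 1 → i7.
G-C-E has root C, degree 5 in F minor, so V64.
F-Ab-C: root F is the tonic; minor triad there is i.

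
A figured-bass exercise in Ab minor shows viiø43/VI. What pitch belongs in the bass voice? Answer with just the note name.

Bbb

The applied chord viiø43/VI is rooted on Eb: Eb-Gb-Bbb-Db.
The figure 43 means second inversion — the fifth is in the bass.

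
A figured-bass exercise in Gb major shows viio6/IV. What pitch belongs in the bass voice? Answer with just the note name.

Db

The applied chord viio6/IV is rooted on Bb: Bb-Db-Fb.
The figure 6 means first inversion — the third is in the bass.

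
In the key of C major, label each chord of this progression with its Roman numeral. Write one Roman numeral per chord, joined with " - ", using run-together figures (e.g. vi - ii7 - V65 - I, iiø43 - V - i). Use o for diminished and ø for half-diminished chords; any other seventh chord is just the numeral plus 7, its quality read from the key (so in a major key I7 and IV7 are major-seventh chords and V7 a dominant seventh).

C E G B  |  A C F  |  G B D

I7 - IV6 - V

C-E-G-B: major seventh chord on C = scale degree 1 → I7.
A-C-F: root F is the subdominant; major triad there is IV6.
G-B-D: major triad on G = scale degree 5 → V.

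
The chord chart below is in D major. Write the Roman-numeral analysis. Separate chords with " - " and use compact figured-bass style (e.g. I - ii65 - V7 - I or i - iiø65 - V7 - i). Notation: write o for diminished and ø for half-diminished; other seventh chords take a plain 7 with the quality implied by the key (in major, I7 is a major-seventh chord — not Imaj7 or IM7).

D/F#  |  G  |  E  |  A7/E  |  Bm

I6 - IV - V/V - V43 - vi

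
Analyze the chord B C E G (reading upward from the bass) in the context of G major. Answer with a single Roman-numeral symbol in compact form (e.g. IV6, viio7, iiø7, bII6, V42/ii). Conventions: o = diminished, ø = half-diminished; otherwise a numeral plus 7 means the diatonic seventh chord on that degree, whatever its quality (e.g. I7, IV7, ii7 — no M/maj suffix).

IV42

The pitches C-E-G-B form a major seventh chord rooted on C.
C is scale degree 4 in G major, and a major seventh chord on that degree is written IV7.
With B in the bass the chord is in third inversion, so the figured bass is 42.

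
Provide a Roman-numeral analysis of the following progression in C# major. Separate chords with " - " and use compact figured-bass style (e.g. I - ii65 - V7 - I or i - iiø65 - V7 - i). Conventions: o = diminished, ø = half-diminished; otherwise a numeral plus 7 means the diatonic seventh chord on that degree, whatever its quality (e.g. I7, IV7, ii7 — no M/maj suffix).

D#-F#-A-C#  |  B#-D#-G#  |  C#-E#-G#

iiø7 - V6 - I

D#-F#-A-C#: D# with this quality isn't in the key; it's iiø7, borrowed from the parallel minor.
B#-D#-G#: root G# is the dominant; major triad there is V6.
C#-E#-G#: major triad on C# = scale degree 1 → I.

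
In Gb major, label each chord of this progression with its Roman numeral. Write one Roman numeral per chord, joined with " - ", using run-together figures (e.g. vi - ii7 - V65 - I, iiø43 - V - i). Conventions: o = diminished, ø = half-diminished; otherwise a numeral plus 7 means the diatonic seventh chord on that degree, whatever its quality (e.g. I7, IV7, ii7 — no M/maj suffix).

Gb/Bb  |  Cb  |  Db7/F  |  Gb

I6 - IV - V65 - I

Gb/Bb: major triad on Gb = scale degree 1 → I6.
Cb: major triad on Cb = scale degree 4 → IV.
Db7/F: root Db is the dominant; dominant seventh chord there is V65.
Gb: major triad on Gb = scale degree 1 → I.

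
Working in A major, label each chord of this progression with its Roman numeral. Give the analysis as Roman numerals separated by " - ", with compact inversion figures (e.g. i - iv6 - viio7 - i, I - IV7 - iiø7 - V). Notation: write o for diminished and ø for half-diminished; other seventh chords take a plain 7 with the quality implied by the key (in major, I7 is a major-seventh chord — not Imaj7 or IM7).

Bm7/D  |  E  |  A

ii65 - V - I

Bm7/D has root B, degree 2 in A major, so ii65.
E: major triad on E = scale degree 5 → V.
A: root A is the tonic; major triad there is I.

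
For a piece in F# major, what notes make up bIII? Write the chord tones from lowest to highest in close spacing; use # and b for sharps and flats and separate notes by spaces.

A C# E

Scale degree 3 in F# major is A#; lowering it a half step gives A. bIII is a major triad on the lowered third degree, borrowed from the parallel minor.
So the chord is A-C#-E, a major triad.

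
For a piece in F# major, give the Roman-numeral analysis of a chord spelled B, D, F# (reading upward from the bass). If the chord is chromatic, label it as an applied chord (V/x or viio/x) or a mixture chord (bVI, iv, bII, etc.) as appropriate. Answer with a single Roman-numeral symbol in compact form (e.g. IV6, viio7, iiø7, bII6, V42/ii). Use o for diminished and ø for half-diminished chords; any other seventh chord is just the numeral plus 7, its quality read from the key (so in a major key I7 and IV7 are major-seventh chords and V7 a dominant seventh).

iv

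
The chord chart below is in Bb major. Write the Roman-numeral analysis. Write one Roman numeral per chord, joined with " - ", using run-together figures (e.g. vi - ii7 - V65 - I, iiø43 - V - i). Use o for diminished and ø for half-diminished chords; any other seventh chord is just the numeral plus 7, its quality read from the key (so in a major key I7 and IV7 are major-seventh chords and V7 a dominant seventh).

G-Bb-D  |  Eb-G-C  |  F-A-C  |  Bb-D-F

vi - ii6 - V - I

G-Bb-D: root G is the submediant; minor triad there is vi.
Eb-G-C has root C, degree 2 in Bb major, so ii6.
F-A-C has root F, degree 5 in Bb major, so V.
Bb-D-F has root Bb, degree 1 in Bb major, so I.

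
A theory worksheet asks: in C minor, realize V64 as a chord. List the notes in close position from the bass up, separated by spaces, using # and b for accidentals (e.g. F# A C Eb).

In C minor, the dominant is G. The dominant is major (leading tone raised), so V is a major triad.
Stacking thirds from G gives G-B-D.
The figured bass 64 indicates second inversion, placing the fifth (D) in the bass: D-G-B.

D G B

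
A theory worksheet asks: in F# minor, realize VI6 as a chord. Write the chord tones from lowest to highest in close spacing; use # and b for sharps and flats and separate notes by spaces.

F# A D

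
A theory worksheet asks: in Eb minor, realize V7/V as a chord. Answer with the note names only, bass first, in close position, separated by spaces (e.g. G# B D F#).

F A C Eb

V7/V is a secondary dominant — the dominant seventh of V. V in Eb minor is Bb, so the applied chord's root is F, a perfect fifth above.
Building a dominant seventh chord on F gives F-A-C-Eb.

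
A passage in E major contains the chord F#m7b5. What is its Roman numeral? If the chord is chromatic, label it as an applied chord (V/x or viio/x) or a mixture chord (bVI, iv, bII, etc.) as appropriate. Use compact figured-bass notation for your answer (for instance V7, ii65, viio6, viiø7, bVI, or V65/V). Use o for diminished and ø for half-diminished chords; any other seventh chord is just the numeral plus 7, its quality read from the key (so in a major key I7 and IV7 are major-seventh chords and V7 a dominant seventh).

The pitches F#-A-C-E form a half-diminished seventh chord rooted on F#.
F# is the second degree of E major. This is the half-diminished supertonic seventh, borrowed from the parallel minor.

iiø7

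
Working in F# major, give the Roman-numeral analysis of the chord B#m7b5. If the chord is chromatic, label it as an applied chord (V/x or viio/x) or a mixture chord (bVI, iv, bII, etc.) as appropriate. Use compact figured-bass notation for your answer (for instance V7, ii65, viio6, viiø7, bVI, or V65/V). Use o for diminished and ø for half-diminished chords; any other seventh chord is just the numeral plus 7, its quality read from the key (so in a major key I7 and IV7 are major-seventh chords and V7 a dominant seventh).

The pitches B#-D#-F#-A# form a half-diminished seventh chord rooted on B#.
B# sits a half step below C# (V in F# major); a diminished chord there is the applied leading-tone chord of V.

viiø7/V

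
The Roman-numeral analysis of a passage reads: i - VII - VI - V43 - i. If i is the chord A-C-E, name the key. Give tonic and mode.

A minor

The anchor chord is a minor triad on A, labeled i.
If A is scale degree 1 and the mode makes that degree carry a minor triad, the tonic is A and the mode is minor.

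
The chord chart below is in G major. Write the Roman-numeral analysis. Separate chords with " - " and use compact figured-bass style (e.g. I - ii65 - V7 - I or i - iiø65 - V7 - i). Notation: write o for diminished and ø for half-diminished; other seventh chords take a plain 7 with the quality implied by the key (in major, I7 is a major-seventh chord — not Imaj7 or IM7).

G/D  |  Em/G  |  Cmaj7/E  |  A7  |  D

G/D: major triad on G = scale degree 1 → I64.
Em/G: root E is the submediant; minor triad there is vi6.
Cmaj7/E: root C is the subdominant; major seventh chord there is IV65.
A7 is the secondary dominant of V (dominant seventh chord on A): V7/V.
D: major triad on D = scale degree 5 → V.

I64 - vi6 - IV65 - V7/V - V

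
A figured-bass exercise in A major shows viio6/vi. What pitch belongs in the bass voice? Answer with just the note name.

The applied chord viio6/vi is rooted on E#: E#-G#-B.
The figure 6 means first inversion — the third is in the bass.

G#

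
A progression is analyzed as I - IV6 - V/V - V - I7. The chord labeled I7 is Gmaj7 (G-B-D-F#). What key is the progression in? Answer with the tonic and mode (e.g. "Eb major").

The anchor chord is a major seventh chord on G, labeled I7.
If G is scale degree 1 and the mode makes that degree carry a major seventh chord, the tonic is G and the mode is major.

G major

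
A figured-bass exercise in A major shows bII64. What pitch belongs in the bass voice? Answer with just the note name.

F

bII in A major has root Bb; the chord is Bb-D-F.
The figure 64 means second inversion — the fifth is in the bass.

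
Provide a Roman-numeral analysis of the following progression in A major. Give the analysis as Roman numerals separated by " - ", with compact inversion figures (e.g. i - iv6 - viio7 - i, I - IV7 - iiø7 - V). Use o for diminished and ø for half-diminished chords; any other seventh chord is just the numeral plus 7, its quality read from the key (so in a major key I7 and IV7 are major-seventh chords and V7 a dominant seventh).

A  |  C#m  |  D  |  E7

A has root A, degree 1 in A major, so I.
C#m: root C# is the mediant; minor triad there is iii.
D has root D, degree 4 in A major, so IV.
E7: dominant seventh chord on E = scale degree 5 → V7.

I - iii - IV - V7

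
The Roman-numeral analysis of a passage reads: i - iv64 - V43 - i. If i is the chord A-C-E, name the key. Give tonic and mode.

A minor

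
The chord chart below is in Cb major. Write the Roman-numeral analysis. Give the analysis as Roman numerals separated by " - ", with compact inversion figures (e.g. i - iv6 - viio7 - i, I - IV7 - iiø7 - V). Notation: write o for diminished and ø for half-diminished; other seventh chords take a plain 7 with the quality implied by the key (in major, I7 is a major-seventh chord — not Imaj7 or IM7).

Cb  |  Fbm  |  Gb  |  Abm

Cb: major triad on Cb = scale degree 1 → I.
Fbm: Fb with this quality isn't in the key; it's iv, borrowed from the parallel minor.
Gb has root Gb, degree 5 in Cb major, so V.
Abm: root Ab is the submediant; minor triad there is vi.

I - iv - V - vi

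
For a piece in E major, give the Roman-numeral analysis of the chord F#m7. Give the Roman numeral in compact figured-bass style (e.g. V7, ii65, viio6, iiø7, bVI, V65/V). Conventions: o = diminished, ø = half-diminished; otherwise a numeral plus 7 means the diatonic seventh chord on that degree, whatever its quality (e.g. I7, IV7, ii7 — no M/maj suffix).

ii7

The pitches F#-A-C#-E form a minor seventh chord rooted on F#.
F# is scale degree 2 in E major, and a minor seventh chord on that degree is written ii7.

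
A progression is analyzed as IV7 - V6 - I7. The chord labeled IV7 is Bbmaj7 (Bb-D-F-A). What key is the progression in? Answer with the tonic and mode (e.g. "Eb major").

F major

IV7 is given as Bb-D-F-A — a major seventh chord with root Bb.
If Bb is scale degree 4 and the mode makes that degree carry a major seventh chord, the tonic is F and the mode is major.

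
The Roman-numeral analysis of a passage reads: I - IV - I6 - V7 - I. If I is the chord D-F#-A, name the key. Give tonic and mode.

D major

The anchor chord is a major triad on D, labeled I.
If D is scale degree 1 and the mode makes that degree carry a major triad, the tonic is D and the mode is major.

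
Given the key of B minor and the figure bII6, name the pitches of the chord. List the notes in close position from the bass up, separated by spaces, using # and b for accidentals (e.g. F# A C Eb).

E G C

Scale degree 2 in B minor is C#; lowering it a half step gives C. bII6 is the Neapolitan sixth — a major triad on the lowered second degree, here in its customary first inversion.
So the chord is C-E-G.
The figured bass 6 indicates first inversion, placing the third (E) in the bass: E-G-C.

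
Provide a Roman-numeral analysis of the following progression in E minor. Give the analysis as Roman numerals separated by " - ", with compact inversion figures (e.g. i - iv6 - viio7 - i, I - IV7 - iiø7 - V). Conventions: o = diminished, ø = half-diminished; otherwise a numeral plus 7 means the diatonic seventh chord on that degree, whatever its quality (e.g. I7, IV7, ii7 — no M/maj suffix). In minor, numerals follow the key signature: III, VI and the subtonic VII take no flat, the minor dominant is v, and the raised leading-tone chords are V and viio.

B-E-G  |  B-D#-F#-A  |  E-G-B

i64 - V7 - i

B-E-G: root E is the tonic; minor triad there is i64.
B-D#-F#-A: dominant seventh chord on B = scale degree 5 → V7.
E-G-B has root E, degree 1 in E minor, so i.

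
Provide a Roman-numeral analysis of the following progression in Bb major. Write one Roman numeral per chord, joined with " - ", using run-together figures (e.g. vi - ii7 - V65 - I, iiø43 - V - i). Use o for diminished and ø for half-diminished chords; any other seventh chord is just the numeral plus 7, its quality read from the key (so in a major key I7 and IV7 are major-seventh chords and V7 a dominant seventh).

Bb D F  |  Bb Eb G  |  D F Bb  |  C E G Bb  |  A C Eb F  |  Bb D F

Bb-D-F has root Bb, degree 1 in Bb major, so I.
Bb-Eb-G has root Eb, degree 4 in Bb major, so IV64.
D-F-Bb: major triad on Bb = scale degree 1 → I6.
C-E-G-Bb: a dominant seventh chord on C, the applied dominant of V → V7/V.
A-C-Eb-F has root F, degree 5 in Bb major, so V65.
Bb-D-F: root Bb is the tonic; major triad there is I.

I - IV64 - I6 - V7/V - V65 - I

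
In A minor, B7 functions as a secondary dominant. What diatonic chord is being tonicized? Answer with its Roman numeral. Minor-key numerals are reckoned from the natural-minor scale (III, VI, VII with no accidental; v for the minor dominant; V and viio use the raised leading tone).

V

The chord is a dominant seventh chord on B.
A dominant resolves down a perfect fifth: B → E. In A minor, E is scale degree 5, i.e. V.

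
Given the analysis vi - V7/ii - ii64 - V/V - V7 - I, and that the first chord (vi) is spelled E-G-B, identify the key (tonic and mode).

G major

vi is given as E-G-B — a minor triad with root E.
Counting down 5 scale steps from E places the tonic on G; a minor triad on degree 6 is diatonic only in major.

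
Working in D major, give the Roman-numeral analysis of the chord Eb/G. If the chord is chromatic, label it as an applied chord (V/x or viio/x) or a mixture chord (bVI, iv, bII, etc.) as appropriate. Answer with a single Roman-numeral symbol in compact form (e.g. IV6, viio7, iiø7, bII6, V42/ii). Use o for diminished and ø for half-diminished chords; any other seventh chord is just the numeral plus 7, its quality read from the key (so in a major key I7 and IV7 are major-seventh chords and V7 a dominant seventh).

Stacked in thirds the chord is Eb-G-Bb: a major triad on Eb.
Eb is the lowered second degree of D major (diatonic 2 would be E). This is the Neapolitan sixth — a major triad on the lowered second degree, here in its customary first inversion.
With G in the bass the chord is in first inversion, so the figured bass is 6.

bII6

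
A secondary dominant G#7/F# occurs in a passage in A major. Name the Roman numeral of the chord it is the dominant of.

iii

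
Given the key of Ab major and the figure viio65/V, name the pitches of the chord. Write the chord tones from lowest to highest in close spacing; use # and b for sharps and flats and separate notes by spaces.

F Ab Cb D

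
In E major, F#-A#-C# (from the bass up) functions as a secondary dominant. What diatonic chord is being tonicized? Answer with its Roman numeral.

V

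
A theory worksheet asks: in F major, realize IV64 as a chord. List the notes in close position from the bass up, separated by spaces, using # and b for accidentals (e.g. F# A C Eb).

F Bb D

The numeral's case and figure indicate a major triad. In F major its root, the subdominant, is Bb.
Stacking thirds from Bb gives Bb-D-F.
The figured bass 64 indicates second inversion, placing the fifth (F) in the bass: F-Bb-D.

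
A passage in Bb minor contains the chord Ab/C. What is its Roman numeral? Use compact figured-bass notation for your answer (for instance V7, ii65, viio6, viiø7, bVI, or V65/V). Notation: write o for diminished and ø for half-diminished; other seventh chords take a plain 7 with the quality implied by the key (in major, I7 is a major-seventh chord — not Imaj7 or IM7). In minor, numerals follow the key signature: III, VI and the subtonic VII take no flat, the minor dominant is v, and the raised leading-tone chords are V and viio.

VII6

The pitches Ab-C-Eb form a major triad rooted on Ab.
Ab is scale degree 7 in Bb minor, and a major triad on that degree is written VII.
With C in the bass the chord is in first inversion, so the figured bass is 6.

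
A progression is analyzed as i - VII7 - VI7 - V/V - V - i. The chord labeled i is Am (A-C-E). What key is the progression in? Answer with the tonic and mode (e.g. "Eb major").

i is given as A-C-E — a minor triad with root A.
If A is scale degree 1 and the mode makes that degree carry a minor triad, the tonic is A and the mode is minor.

A minor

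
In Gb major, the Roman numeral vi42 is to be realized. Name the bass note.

vi in Gb major has root Eb; the chord is Eb-Gb-Bb-Db.
The figure 42 means third inversion — the seventh is in the bass.

Db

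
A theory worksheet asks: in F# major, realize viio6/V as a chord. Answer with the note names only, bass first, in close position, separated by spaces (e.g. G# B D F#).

viio6/V is a secondary leading-tone chord. The target V is C# in F# major; the applied chord is rooted a semitone below, on B#.
Building a diminished triad on B# gives B#-D#-F#.
With the 6 figure the chord is in first inversion; from the bass D# upward in close position it reads D#-F#-B#.

D# F# B#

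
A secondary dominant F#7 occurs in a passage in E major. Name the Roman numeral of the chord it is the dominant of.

The chord is a dominant seventh chord on F#.
A dominant resolves down a perfect fifth: F# → B. In E major, B is scale degree 5, i.e. V.

V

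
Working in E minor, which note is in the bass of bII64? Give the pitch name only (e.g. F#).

bII in E minor has root F; the chord is F-A-C.
The figure 64 means second inversion — the fifth is in the bass.

C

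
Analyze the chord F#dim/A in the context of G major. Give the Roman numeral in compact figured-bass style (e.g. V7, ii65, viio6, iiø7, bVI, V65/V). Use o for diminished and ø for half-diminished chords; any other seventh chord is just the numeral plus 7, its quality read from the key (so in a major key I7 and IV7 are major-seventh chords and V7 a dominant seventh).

The pitches F#-A-C form a diminished triad rooted on F#.
In G major, F# is the leading tone; the diatonic diminished triad there is viio.
With A in the bass the chord is in first inversion, so the figured bass is 6.

viio6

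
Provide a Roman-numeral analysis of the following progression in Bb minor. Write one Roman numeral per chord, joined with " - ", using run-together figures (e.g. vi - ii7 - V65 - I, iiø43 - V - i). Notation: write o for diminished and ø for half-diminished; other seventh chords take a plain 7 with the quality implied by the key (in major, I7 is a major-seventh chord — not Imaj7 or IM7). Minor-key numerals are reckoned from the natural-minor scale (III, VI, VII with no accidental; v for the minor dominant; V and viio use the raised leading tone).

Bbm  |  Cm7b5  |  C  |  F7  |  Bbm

Bbm has root Bb, degree 1 in Bb minor, so i.
Cm7b5: root C is the supertonic; half-diminished seventh chord there is iiø7.
C is the secondary dominant of V (major triad on C): V/V.
F7: dominant seventh chord on F = scale degree 5 → V7.
Bbm: root Bb is the tonic; minor triad there is i.

i - iiø7 - V/V - V7 - i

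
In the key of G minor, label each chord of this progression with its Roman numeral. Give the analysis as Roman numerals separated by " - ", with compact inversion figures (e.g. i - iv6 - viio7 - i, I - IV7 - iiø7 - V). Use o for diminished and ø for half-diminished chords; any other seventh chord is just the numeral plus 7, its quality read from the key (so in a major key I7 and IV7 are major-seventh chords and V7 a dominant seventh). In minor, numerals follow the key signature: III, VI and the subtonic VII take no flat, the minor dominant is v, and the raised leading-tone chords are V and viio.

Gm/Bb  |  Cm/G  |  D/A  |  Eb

i6 - iv64 - V64 - VI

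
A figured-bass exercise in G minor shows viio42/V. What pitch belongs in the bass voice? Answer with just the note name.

The applied chord viio42/V is rooted on C#: C#-E-G-Bb.
The figure 42 means third inversion — the seventh is in the bass.

Bb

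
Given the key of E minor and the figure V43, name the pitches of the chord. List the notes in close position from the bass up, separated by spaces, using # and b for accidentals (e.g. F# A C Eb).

F# A B D#

In E minor, the fifth degree is B. The dominant is major (leading tone raised), so V is a dominant seventh chord.
That chord is spelled B-D#-F#-A.
With the 43 figure the chord is in second inversion; from the bass F# upward in close position it reads F#-A-B-D#.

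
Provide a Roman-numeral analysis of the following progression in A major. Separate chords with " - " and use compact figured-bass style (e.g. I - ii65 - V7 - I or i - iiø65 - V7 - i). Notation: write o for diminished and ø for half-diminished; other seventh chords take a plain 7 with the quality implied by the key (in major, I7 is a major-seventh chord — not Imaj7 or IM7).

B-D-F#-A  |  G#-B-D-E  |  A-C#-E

ii7 - V65 - I

B-D-F#-A: root B is the supertonic; minor seventh chord there is ii7.
G#-B-D-E has root E, degree 5 in A major, so V65.
A-C#-E: root A is the tonic; major triad there is I.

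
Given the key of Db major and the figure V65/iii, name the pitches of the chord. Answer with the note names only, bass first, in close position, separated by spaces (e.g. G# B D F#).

E G Bb C

V65/iii is a secondary dominant — the dominant seventh of iii. iii in Db major is F, so the applied chord's root is C, a perfect fifth above.
Building a dominant seventh chord on C gives C-E-G-Bb.
The figured bass 65 indicates first inversion, placing the third (E) in the bass: E-G-Bb-C.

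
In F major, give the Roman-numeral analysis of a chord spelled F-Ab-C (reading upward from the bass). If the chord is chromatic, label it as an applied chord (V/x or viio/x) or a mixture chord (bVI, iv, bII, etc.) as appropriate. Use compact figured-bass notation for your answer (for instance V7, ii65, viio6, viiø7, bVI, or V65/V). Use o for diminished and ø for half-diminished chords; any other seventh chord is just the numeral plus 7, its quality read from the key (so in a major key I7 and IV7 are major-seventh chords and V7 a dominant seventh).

i

Stacked in thirds the chord is F-Ab-C: a minor triad on F.
F is the first degree of F major. This is the minor tonic, borrowed from the parallel minor.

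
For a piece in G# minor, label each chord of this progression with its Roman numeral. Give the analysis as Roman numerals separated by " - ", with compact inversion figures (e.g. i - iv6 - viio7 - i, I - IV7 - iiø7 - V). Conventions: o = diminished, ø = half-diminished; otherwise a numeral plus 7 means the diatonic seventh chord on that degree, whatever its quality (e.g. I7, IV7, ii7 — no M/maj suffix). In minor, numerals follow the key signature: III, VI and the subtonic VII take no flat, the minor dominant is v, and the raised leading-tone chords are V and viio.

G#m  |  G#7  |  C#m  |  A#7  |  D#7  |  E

G#m: minor triad on G# = scale degree 1 → i.
G#7: chromatic; G# is V of iv, so V7/iv.
C#m: root C# is the subdominant; minor triad there is iv.
A#7: chromatic; A# is V of V, so V7/V.
D#7: root D# is the dominant; dominant seventh chord there is V7.
E has root E, degree 6 in G# minor, so VI.

i - V7/iv - iv - V7/V - V7 - VI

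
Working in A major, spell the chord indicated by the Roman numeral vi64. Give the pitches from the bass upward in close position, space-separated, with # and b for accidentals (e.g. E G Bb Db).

In A major, the submediant is F#, and the diatonic chord built there is a minor triad.
That chord is spelled F#-A-C#.
With the 64 figure the chord is in second inversion; from the bass C# upward in close position it reads C#-F#-A.

C# F# A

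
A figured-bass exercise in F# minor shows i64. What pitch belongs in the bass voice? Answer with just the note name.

C#

i in F# minor has root F#; the chord is F#-A-C#.
The figure 64 means second inversion — the fifth is in the bass.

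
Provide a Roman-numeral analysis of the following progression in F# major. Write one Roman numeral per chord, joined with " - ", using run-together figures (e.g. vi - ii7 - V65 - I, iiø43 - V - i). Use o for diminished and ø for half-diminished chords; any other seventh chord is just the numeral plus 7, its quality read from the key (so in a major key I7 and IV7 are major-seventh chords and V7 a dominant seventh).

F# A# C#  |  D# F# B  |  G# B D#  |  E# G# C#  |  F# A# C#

I - IV6 - ii - V6 - I

F#-A#-C# has root F#, degree 1 in F# major, so I.
D#-F#-B: root B is the subdominant; major triad there is IV6.
G#-B-D#: root G# is the supertonic; minor triad there is ii.
E#-G#-C# has root C#, degree 5 in F# major, so V6.
F#-A#-C#: major triad on F# = scale degree 1 → I.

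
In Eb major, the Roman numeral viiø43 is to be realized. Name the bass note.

Ab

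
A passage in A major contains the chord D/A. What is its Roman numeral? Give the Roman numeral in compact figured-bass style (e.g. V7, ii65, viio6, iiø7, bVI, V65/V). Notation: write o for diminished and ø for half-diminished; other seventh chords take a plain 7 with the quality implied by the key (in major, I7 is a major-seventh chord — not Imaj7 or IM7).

The pitches D-F#-A form a major triad rooted on D.
D is scale degree 4 in A major, and a major triad on that degree is written IV.
With A in the bass the chord is in second inversion, so the figured bass is 64.

IV64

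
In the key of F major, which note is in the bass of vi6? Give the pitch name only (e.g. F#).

F

vi in F major has root D; the chord is D-F-A.
The figure 6 means first inversion — the third is in the bass.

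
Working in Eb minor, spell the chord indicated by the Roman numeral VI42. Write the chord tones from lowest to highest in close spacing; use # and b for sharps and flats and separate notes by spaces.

Bb Cb Eb Gb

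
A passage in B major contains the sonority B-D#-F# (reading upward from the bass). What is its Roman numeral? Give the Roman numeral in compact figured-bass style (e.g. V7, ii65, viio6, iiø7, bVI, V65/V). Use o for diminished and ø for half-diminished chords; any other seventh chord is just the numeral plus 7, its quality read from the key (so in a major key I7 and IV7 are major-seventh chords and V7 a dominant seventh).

I

Stacked in thirds the chord is B-D#-F#: a major triad on B.
B is scale degree 1 in B major, and a major triad on that degree is written I.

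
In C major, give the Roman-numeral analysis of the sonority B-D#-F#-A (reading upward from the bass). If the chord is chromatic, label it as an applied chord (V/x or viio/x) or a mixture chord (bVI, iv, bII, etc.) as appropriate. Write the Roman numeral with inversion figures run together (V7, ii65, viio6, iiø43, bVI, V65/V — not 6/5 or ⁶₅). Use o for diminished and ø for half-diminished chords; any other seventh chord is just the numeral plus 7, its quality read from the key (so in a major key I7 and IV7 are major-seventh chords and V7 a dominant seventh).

The pitches B-D#-F#-A form a dominant seventh chord rooted on B.
B is not a diatonic chord root with this quality in C major, but it lies a perfect fifth above E (iii), so the chord functions as an applied dominant of iii.

V7/iii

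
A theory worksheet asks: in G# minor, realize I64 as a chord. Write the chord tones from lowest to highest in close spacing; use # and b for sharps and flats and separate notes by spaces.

I64 is the major tonic (Picardy third), borrowed from the parallel major. In G# minor that root is G#.
So the chord is G#-B#-D#, a major triad.
The figured bass 64 indicates second inversion, placing the fifth (D#) in the bass: D#-G#-B#.

D# G# B#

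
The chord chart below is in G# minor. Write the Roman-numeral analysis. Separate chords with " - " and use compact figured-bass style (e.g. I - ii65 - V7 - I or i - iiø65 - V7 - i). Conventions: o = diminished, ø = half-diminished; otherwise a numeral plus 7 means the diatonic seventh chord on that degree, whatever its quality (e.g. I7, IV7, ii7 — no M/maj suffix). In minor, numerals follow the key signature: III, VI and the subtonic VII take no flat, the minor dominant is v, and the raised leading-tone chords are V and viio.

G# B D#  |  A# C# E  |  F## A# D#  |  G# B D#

i - iio - V6 - i

G#-B-D#: root G# is the tonic; minor triad there is i.
A#-C#-E has root A#, degree 2 in G# minor, so iio.
F##-A#-D#: root D# is the dominant; major triad there is V6.
G#-B-D# has root G#, degree 1 in G# minor, so i.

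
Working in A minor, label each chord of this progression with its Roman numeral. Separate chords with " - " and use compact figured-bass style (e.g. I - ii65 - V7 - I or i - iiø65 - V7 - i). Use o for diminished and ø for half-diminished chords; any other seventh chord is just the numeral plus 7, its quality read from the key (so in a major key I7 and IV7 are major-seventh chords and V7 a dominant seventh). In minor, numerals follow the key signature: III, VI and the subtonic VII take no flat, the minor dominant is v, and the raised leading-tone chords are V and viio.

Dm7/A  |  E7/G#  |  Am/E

iv43 - V65 - i64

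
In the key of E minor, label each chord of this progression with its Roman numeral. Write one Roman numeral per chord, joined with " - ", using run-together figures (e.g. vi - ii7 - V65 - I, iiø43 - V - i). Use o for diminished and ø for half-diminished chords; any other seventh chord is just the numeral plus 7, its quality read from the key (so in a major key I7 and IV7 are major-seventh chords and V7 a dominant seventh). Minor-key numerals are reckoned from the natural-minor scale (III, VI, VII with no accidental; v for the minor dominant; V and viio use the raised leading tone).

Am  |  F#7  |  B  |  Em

iv - V7/V - V - i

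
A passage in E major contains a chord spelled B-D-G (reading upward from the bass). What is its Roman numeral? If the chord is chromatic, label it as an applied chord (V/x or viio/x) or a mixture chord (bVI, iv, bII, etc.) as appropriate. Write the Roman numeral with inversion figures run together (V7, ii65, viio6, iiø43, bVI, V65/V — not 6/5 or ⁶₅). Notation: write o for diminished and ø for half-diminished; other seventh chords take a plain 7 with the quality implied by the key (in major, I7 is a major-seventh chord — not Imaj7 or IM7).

The pitches G-B-D form a major triad rooted on G.
G is the lowered third degree of E major (diatonic 3 would be G#). This is a major triad on the lowered third degree, borrowed from the parallel minor.
With B in the bass the chord is in first inversion, so the figured bass is 6.

bIII6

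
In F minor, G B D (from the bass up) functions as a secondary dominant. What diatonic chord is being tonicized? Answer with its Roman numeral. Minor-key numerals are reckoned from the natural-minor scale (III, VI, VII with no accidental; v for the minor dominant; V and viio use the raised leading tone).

V

The chord is a major triad on G.
A dominant resolves down a perfect fifth: G → C. In F minor, C is scale degree 5, i.e. V.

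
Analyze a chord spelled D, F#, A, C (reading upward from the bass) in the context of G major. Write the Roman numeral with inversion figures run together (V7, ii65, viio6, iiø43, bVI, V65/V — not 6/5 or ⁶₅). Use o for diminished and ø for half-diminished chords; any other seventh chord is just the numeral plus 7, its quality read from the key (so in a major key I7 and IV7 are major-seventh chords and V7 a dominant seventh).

V7

The pitches D-F#-A-C form a dominant seventh chord rooted on D.
In G major, D is the dominant; the diatonic dominant seventh chord there is V7.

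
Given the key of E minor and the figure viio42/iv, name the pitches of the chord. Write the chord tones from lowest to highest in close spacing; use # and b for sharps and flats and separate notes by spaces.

F G# B D

viio42/iv is a secondary leading-tone chord. The target iv is A in E minor; the applied chord is rooted a semitone below, on G#.
Building a fully diminished seventh chord on G# gives G#-B-D-F.
The figured bass 42 indicates third inversion, placing the seventh (F) in the bass: F-G#-B-D.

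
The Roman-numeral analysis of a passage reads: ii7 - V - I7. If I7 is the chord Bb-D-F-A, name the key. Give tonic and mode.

Bb major

The anchor chord is a major seventh chord on Bb, labeled I7.
If Bb is scale degree 1 and the mode makes that degree carry a major seventh chord, the tonic is Bb and the mode is major.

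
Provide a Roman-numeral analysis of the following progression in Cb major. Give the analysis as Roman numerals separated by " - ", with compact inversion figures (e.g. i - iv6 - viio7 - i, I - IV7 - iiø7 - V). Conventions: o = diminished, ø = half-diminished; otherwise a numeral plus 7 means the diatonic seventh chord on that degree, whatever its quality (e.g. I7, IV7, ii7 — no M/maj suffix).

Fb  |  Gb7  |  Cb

Fb has root Fb, degree 4 in Cb major, so IV.
Gb7 has root Gb, degree 5 in Cb major, so V7.
Cb: root Cb is the tonic; major triad there is I.

IV - V7 - I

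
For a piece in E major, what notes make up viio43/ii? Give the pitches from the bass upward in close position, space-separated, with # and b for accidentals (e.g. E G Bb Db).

B D E# G#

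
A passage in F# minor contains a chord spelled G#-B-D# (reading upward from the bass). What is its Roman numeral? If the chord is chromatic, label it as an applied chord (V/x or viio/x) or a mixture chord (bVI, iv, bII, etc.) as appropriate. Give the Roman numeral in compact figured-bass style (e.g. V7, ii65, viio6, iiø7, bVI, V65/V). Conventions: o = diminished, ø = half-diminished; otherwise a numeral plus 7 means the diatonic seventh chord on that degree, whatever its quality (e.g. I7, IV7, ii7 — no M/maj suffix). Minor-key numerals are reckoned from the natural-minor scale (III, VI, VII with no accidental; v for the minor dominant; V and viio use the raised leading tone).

ii

The pitches G#-B-D# form a minor triad rooted on G#.
G# is the second degree of F# minor. This is the minor supertonic, borrowed from the parallel major (the Dorian ii).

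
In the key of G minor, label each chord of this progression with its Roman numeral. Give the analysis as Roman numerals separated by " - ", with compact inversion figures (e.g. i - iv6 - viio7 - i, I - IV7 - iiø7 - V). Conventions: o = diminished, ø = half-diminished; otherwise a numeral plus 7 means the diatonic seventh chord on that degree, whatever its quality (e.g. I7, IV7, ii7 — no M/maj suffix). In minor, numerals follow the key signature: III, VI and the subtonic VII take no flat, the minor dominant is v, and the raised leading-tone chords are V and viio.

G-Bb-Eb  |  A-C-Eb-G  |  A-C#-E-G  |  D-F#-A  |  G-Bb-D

VI6 - iiø7 - V7/V - V - i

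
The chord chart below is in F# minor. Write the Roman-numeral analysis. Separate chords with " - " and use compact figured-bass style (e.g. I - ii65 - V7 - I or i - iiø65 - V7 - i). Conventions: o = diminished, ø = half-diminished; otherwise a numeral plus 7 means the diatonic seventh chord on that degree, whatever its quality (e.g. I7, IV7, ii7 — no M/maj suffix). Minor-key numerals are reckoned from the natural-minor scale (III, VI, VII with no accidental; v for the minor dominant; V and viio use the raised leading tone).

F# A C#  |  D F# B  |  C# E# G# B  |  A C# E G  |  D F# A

i - iv6 - V7 - V7/VI - VI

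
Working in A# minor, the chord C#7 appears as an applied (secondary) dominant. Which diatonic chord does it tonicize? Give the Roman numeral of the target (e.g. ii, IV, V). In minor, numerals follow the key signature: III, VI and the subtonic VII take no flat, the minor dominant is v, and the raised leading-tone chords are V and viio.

The chord is a dominant seventh chord on C#.
A dominant resolves down a perfect fifth: C# → F#. In A# minor, F# is scale degree 6, i.e. VI.

VI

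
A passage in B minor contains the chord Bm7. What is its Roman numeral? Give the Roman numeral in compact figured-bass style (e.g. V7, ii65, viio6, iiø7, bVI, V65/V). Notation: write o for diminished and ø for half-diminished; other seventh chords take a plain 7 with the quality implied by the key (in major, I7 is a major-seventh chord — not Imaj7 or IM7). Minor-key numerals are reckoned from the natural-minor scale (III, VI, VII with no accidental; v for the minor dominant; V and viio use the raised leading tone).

Stacked in thirds the chord is B-D-F#-A: a minor seventh chord on B.
B is scale degree 1 in B minor, and a minor seventh chord on that degree is written i7.

i7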